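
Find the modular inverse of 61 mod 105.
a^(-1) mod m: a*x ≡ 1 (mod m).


Use the extended Euclidean algorithm on (105, 61); each row r = 105*s + 61*t:
r=105, s=1, t=0
r=61, s=0, t=1
q=1: r=44, s=1, t=-1   [105*(1) + 61*(-1) = 44]
q=1: r=17, s=-1, t=2   [105*(-1) + 61*(2) = 17]
q=2: r=10, s=3, t=-5   [105*(3) + 61*(-5) = 10]
q=1: r=7, s=-4, t=7   [105*(-4) + 61*(7) = 7]
q=1: r=3, s=7, t=-12   [105*(7) + 61*(-12) = 3]
q=2: r=1, s=-18, t=31   [105*(-18) + 61*(31) = 1]
q=3: r=0, s=61, t=-105   [105*(61) + 61*(-105) = 0]
GCD = 1 with t = 31, so 61*(31) ≡ 1 (mod 105)
Inverse = 31 mod 105 = 31
Check: 61 * 31 = 1891 ≡ 1 (mod 105)

61^(-1) ≡ 31 (mod 105)


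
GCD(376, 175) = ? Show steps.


376 = 2 * 175 + 26
175 = 6 * 26 + 19
26 = 1 * 19 + 7
19 = 2 * 7 + 5
7 = 1 * 5 + 2
5 = 2 * 2 + 1
2 = 2 * 1 + 0
GCD = 1


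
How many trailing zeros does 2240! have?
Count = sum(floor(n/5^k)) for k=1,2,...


floor(2240/5) = 448
floor(2240/25) = 89
floor(2240/125) = 17
floor(2240/625) = 3
Total = 557

557 trailing zeros


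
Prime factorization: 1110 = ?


1110 / 2 = 555
555 / 3 = 185
185 / 5 = 37
37 / 37 = 1
1110 = 2 × 3 × 5 × 37


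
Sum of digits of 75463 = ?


7 + 5 + 4 + 6 + 3 = 25


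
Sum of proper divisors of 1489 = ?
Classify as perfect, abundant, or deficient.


Proper divisors: 1
Sum = 1 = 1
1 < 1489 → deficient

s(1489) = 1 (deficient)


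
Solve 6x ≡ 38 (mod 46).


GCD(6, 46) = 2 divides 38
Divide: 3x ≡ 19 (mod 23)
x ≡ 14 (mod 23)


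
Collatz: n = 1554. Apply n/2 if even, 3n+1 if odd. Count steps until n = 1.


1554 → 777 → 2332 → 1166 → 583 → 1750 → 875 → 2626 → 1313 → 3940 → 1970 → 985 → 2956 → 1478 → 739 → 2218 → 1109 → 3328 → 1664 → 832 → 416 → 208 → 104 → 52 → 26 → 13 → 40 → 20 → 10 → 5 → 16 → 8 → 4 → 2 → 1
Total steps = 34

34 steps


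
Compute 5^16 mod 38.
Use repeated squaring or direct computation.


5^1 mod 38 = 5
5^2 mod 38 = 25
5^3 mod 38 = 11
5^4 mod 38 = 17
5^5 mod 38 = 9
5^6 mod 38 = 7
5^7 mod 38 = 35
5^8 mod 38 = 23
5^9 mod 38 = 1
5^10 mod 38 = 5
5^11 mod 38 = 25
5^12 mod 38 = 11
5^13 mod 38 = 17
5^14 mod 38 = 9
5^15 mod 38 = 7
5^16 mod 38 = 35


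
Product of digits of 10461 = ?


1 × 0 × 4 × 6 × 1 = 0


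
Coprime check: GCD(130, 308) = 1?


Euclidean algorithm:
308 = 2 * 130 + 48
130 = 2 * 48 + 34
48 = 1 * 34 + 14
34 = 2 * 14 + 6
14 = 2 * 6 + 2
6 = 3 * 2 + 0
GCD(130, 308) = 2

No, not coprime (GCD = 2)


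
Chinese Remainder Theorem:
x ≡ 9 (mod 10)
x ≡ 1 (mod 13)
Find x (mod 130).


M = 10*13 = 130
M1 = M/10 = 13, M2 = M/13 = 10
M1^(-1) mod 10 = 7, M2^(-1) mod 13 = 4
x = 9*13*7 + 1*10*4 = 859
859 mod 130 = 79
Check: 79 mod 10 = 9 ✓, 79 mod 13 = 1 ✓

x ≡ 79 (mod 130)


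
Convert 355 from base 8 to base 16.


355 (base 8) = 237 (decimal)
237 (decimal) = ED (base 16)


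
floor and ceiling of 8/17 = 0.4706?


8/17 = 0.4706
floor = 0
ceil = 1

floor = 0, ceil = 1


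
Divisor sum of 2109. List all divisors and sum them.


Divisors of 2109: 1, 3, 19, 37, 57, 111, 703, 2109
Sum = 1 + 3 + 19 + 37 + 57 + 111 + 703 + 2109 = 3040

σ(2109) = 3040


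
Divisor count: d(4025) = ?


4025 = 5^2 × 7^1 × 23^1
d(4025) = (2+1) × (1+1) × (1+1) = 12

12 divisors


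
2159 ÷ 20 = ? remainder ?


2159 = 20 * 107 + 19
Check: 2140 + 19 = 2159

q = 107, r = 19


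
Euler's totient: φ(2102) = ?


2102 = 2 × 1051
Prime factors: 2, 1051
φ(2102) = 2102 × (1-1/2) × (1-1/1051)
= 2102 × 1/2 × 1050/1051 = 1050

φ(2102) = 1050


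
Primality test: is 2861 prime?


Check divisors up to sqrt(2861) = 53.4883
No divisors found.
2861 is prime.

Yes, 2861 is prime


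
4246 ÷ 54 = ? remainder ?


4246 = 54 * 78 + 34
Check: 4212 + 34 = 4246

q = 78, r = 34


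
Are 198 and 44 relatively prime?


Euclidean algorithm:
198 = 4 * 44 + 22
44 = 2 * 22 + 0
GCD(198, 44) = 22

No, not coprime (GCD = 22)


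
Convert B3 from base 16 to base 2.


B3 (base 16) = 179 (decimal)
179 (decimal) = 10110011 (base 2)


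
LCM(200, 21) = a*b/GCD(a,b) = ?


GCD(200, 21) = 1
LCM = 200*21/1 = 4200/1 = 4200

LCM = 4200


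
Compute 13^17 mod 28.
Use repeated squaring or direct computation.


13^1 mod 28 = 13
13^2 mod 28 = 1
13^3 mod 28 = 13
13^4 mod 28 = 1
13^5 mod 28 = 13
13^6 mod 28 = 1
13^7 mod 28 = 13
13^8 mod 28 = 1
13^9 mod 28 = 13
13^10 mod 28 = 1
13^11 mod 28 = 13
13^12 mod 28 = 1
13^13 mod 28 = 13
13^14 mod 28 = 1
13^15 mod 28 = 13
13^16 mod 28 = 1
13^17 mod 28 = 13


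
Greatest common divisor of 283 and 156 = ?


283 = 1 * 156 + 127
156 = 1 * 127 + 29
127 = 4 * 29 + 11
29 = 2 * 11 + 7
11 = 1 * 7 + 4
7 = 1 * 4 + 3
4 = 1 * 3 + 1
3 = 3 * 1 + 0
GCD = 1


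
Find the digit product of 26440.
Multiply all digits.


2 × 6 × 4 × 4 × 0 = 0


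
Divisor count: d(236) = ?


236 = 2^2 × 59^1
d(236) = (2+1) × (1+1) = 6

6 divisors


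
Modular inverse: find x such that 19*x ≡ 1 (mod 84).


Use the extended Euclidean algorithm on (84, 19); each row r = 84*s + 19*t:
r=84, s=1, t=0
r=19, s=0, t=1
q=4: r=8, s=1, t=-4   [84*(1) + 19*(-4) = 8]
q=2: r=3, s=-2, t=9   [84*(-2) + 19*(9) = 3]
q=2: r=2, s=5, t=-22   [84*(5) + 19*(-22) = 2]
q=1: r=1, s=-7, t=31   [84*(-7) + 19*(31) = 1]
q=2: r=0, s=19, t=-84   [84*(19) + 19*(-84) = 0]
GCD = 1 with t = 31, so 19*(31) ≡ 1 (mod 84)
Inverse = 31 mod 84 = 31
Check: 19 * 31 = 589 ≡ 1 (mod 84)

19^(-1) ≡ 31 (mod 84)


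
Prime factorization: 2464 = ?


2464 / 2 = 1232
1232 / 2 = 616
616 / 2 = 308
308 / 2 = 154
154 / 2 = 77
77 / 7 = 11
11 / 11 = 1
2464 = 2^5 × 7 × 11


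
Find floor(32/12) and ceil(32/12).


32/12 = 2.6667
floor = 2
ceil = 3

floor = 2, ceil = 3


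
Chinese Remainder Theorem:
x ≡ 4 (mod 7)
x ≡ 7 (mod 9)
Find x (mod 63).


M = 7*9 = 63
M1 = M/7 = 9, M2 = M/9 = 7
M1^(-1) mod 7 = 4, M2^(-1) mod 9 = 4
x = 4*9*4 + 7*7*4 = 340
340 mod 63 = 25
Check: 25 mod 7 = 4 ✓, 25 mod 9 = 7 ✓

x ≡ 25 (mod 63)


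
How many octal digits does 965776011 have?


965776011 in base 8 = 7144111213
Number of digits = 10

10 digits (base 8)


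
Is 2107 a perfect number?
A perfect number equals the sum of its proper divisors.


Proper divisors of 2107: 1, 7, 43, 49, 301
Sum = 1 + 7 + 43 + 49 + 301 = 401

No, 2107 is not perfect (401 ≠ 2107)


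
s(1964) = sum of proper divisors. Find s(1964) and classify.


Proper divisors: 1, 2, 4, 491, 982
Sum = 1 + 2 + 4 + 491 + 982 = 1480
1480 < 1964 → deficient

s(1964) = 1480 (deficient)


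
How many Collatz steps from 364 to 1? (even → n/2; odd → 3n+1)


364 → 182 → 91 → 274 → 137 → 412 → 206 → 103 → 310 → 155 → 466 → 233 → 700 → 350 → 175 → 526 → 263 → 790 → 395 → 1186 → 593 → 1780 → 890 → 445 → 1336 → 668 → 334 → 167 → 502 → 251 → 754 → 377 → 1132 → 566 → 283 → 850 → 425 → 1276 → 638 → 319 → 958 → 479 → 1438 → 719 → 2158 → 1079 → 3238 → 1619 → 4858 → 2429 → 7288 → 3644 → 1822 → 911 → 2734 → 1367 → 4102 → 2051 → 6154 → 3077 → 9232 → 4616 → 2308 → 1154 → 577 → 1732 → 866 → 433 → 1300 → 650 → 325 → 976 → 488 → 244 → 122 → 61 → 184 → 92 → 46 → 23 → 70 → 35 → 106 → 53 → 160 → 80 → 40 → 20 → 10 → 5 → 16 → 8 → 4 → 2 → 1
Total steps = 94

94 steps


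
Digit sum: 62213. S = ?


6 + 2 + 2 + 1 + 3 = 14


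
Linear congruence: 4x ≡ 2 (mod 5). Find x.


GCD(4, 5) = 1, unique solution
a^(-1) mod 5 = 4
x = 4 * 2 mod 5 = 3

x ≡ 3 (mod 5)


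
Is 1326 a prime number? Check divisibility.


1326 / 2 = 663 (exact division)
1326 is NOT prime.

No, 1326 is not prime


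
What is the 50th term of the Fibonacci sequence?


Sequence: 1, 1, 2, 3, 5, 8, 13, 21, 34, 55, 89, 144, 233, 377, 610, 987, 1597, 2584, 4181, 6765, 10946, 17711, 28657, 46368, 75025, 121393, 196418, 317811, 514229, 832040, 1346269, 2178309, 3524578, 5702887, 9227465, 14930352, 24157817, 39088169, 63245986, 102334155, 165580141, 267914296, 433494437, 701408733, 1134903170, 1836311903, 2971215073, 4807526976, 7778742049, 12586269025
F(50) = 12586269025


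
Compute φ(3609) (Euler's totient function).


3609 = 3^2 × 401
Prime factors: 3, 401
φ(3609) = 3609 × (1-1/3) × (1-1/401)
= 3609 × 2/3 × 400/401 = 2400

φ(3609) = 2400


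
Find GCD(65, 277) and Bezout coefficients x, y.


Tabular extended Euclidean (each row: r = 65*s + 277*t):
r=65, s=1, t=0
r=277, s=0, t=1
q=0: r=65, s=1, t=0   [65*(1) + 277*(0) = 65]
q=4: r=17, s=-4, t=1   [65*(-4) + 277*(1) = 17]
q=3: r=14, s=13, t=-3   [65*(13) + 277*(-3) = 14]
q=1: r=3, s=-17, t=4   [65*(-17) + 277*(4) = 3]
q=4: r=2, s=81, t=-19   [65*(81) + 277*(-19) = 2]
q=1: r=1, s=-98, t=23   [65*(-98) + 277*(23) = 1]
q=2: r=0, s=277, t=-65   [65*(277) + 277*(-65) = 0]
GCD = 1; from the row with r=1: x=-98, y=23
Check: 65*(-98) + 277*(23) = -6370 + 6371 = 1

GCD = 1, x = -98, y = 23


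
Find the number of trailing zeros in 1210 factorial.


floor(1210/5) = 242
floor(1210/25) = 48
floor(1210/125) = 9
floor(1210/625) = 1
Total = 300

300 trailing zeros


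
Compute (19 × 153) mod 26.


19 × 153 = 2907
2907 mod 26 = 21


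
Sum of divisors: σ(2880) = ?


Divisors of 2880: 1, 2, 3, 4, 5, 6, 8, 9, 10, 12, 15, 16, 18, 20, 24, 30, 32, 36, 40, 45, 48, 60, 64, 72, 80, 90, 96, 120, 144, 160, 180, 192, 240, 288, 320, 360, 480, 576, 720, 960, 1440, 2880
Sum = 1 + 2 + 3 + 4 + 5 + 6 + 8 + 9 + 10 + 12 + 15 + 16 + 18 + 20 + 24 + 30 + 32 + 36 + 40 + 45 + 48 + 60 + 64 + 72 + 80 + 90 + 96 + 120 + 144 + 160 + 180 + 192 + 240 + 288 + 320 + 360 + 480 + 576 + 720 + 960 + 1440 + 2880 = 9906

σ(2880) = 9906


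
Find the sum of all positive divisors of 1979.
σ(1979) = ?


Divisors of 1979: 1, 1979
Sum = 1 + 1979 = 1980

σ(1979) = 1980


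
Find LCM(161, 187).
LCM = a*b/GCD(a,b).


GCD(161, 187) = 1
LCM = 161*187/1 = 30107/1 = 30107

LCM = 30107


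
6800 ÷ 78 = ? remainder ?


6800 = 78 * 87 + 14
Check: 6786 + 14 = 6800

q = 87, r = 14


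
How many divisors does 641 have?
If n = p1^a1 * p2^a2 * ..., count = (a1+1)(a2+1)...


641 = 641^1
d(641) = (1+1) = 2

2 divisors


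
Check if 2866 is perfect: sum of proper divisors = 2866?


Proper divisors of 2866: 1, 2, 1433
Sum = 1 + 2 + 1433 = 1436

No, 2866 is not perfect (1436 ≠ 2866)


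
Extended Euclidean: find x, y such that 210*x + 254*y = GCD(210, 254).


Tabular extended Euclidean (each row: r = 210*s + 254*t):
r=210, s=1, t=0
r=254, s=0, t=1
q=0: r=210, s=1, t=0   [210*(1) + 254*(0) = 210]
q=1: r=44, s=-1, t=1   [210*(-1) + 254*(1) = 44]
q=4: r=34, s=5, t=-4   [210*(5) + 254*(-4) = 34]
q=1: r=10, s=-6, t=5   [210*(-6) + 254*(5) = 10]
q=3: r=4, s=23, t=-19   [210*(23) + 254*(-19) = 4]
q=2: r=2, s=-52, t=43   [210*(-52) + 254*(43) = 2]
q=2: r=0, s=127, t=-105   [210*(127) + 254*(-105) = 0]
GCD = 2; from the row with r=2: x=-52, y=43
Check: 210*(-52) + 254*(43) = -10920 + 10922 = 2

GCD = 2, x = -52, y = 43


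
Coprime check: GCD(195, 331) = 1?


Euclidean algorithm:
331 = 1 * 195 + 136
195 = 1 * 136 + 59
136 = 2 * 59 + 18
59 = 3 * 18 + 5
18 = 3 * 5 + 3
5 = 1 * 3 + 2
3 = 1 * 2 + 1
2 = 2 * 1 + 0
GCD(195, 331) = 1

Yes, coprime (GCD = 1)


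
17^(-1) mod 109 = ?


Use the extended Euclidean algorithm on (109, 17); each row r = 109*s + 17*t:
r=109, s=1, t=0
r=17, s=0, t=1
q=6: r=7, s=1, t=-6   [109*(1) + 17*(-6) = 7]
q=2: r=3, s=-2, t=13   [109*(-2) + 17*(13) = 3]
q=2: r=1, s=5, t=-32   [109*(5) + 17*(-32) = 1]
q=3: r=0, s=-17, t=109   [109*(-17) + 17*(109) = 0]
GCD = 1 with t = -32, so 17*(-32) ≡ 1 (mod 109)
Inverse = -32 mod 109 = 77
Check: 17 * 77 = 1309 ≡ 1 (mod 109)

17^(-1) ≡ 77 (mod 109)


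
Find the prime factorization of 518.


518 / 2 = 259
259 / 7 = 37
37 / 37 = 1
518 = 2 × 7 × 37


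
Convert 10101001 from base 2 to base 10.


10101001 (base 2) = 169 (decimal)
169 (decimal) = 169 (base 10)


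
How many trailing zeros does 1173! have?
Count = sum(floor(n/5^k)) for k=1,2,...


floor(1173/5) = 234
floor(1173/25) = 46
floor(1173/125) = 9
floor(1173/625) = 1
Total = 290

290 trailing zeros


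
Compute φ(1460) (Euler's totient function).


1460 = 2^2 × 5 × 73
Prime factors: 2, 5, 73
φ(1460) = 1460 × (1-1/2) × (1-1/5) × (1-1/73)
= 1460 × 1/2 × 4/5 × 72/73 = 576

φ(1460) = 576


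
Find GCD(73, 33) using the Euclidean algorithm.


73 = 2 * 33 + 7
33 = 4 * 7 + 5
7 = 1 * 5 + 2
5 = 2 * 2 + 1
2 = 2 * 1 + 0
GCD = 1


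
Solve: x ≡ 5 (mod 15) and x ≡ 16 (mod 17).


M = 15*17 = 255
M1 = M/15 = 17, M2 = M/17 = 15
M1^(-1) mod 15 = 8, M2^(-1) mod 17 = 8
x = 5*17*8 + 16*15*8 = 2600
2600 mod 255 = 50
Check: 50 mod 15 = 5 ✓, 50 mod 17 = 16 ✓

x ≡ 50 (mod 255)


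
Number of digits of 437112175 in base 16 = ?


437112175 in base 16 = 1A0DCD6F
Number of digits = 8

8 digits (base 16)


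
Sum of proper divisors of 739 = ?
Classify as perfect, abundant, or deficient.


Proper divisors: 1
Sum = 1 = 1
1 < 739 → deficient

s(739) = 1 (deficient)


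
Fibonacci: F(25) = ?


Sequence: 1, 1, 2, 3, 5, 8, 13, 21, 34, 55, 89, 144, 233, 377, 610, 987, 1597, 2584, 4181, 6765, 10946, 17711, 28657, 46368, 75025
F(25) = 75025


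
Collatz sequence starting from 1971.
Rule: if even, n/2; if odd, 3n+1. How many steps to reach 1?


1971 → 5914 → 2957 → 8872 → 4436 → 2218 → 1109 → 3328 → 1664 → 832 → 416 → 208 → 104 → 52 → 26 → 13 → 40 → 20 → 10 → 5 → 16 → 8 → 4 → 2 → 1
Total steps = 24

24 steps


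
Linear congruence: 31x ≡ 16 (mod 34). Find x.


GCD(31, 34) = 1, unique solution
a^(-1) mod 34 = 11
x = 11 * 16 mod 34 = 6

x ≡ 6 (mod 34)


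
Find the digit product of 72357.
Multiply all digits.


7 × 2 × 3 × 5 × 7 = 1470


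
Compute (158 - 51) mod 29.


158 - 51 = 107
107 mod 29 = 20


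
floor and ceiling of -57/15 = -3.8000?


-57/15 = -3.8000
floor = -4
ceil = -3

floor = -4, ceil = -3


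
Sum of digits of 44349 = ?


4 + 4 + 3 + 4 + 9 = 24


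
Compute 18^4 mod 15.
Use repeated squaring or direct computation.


18^1 mod 15 = 3
18^2 mod 15 = 9
18^3 mod 15 = 12
18^4 mod 15 = 6


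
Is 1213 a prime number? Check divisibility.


Check divisors up to sqrt(1213) = 34.8281
No divisors found.
1213 is prime.

Yes, 1213 is prime


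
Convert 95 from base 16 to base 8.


95 (base 16) = 149 (decimal)
149 (decimal) = 225 (base 8)


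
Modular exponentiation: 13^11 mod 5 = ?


13^1 mod 5 = 3
13^2 mod 5 = 4
13^3 mod 5 = 2
13^4 mod 5 = 1
13^5 mod 5 = 3
13^6 mod 5 = 4
13^7 mod 5 = 2
13^8 mod 5 = 1
13^9 mod 5 = 3
13^10 mod 5 = 4
13^11 mod 5 = 2


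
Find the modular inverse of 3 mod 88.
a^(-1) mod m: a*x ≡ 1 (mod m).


Use the extended Euclidean algorithm on (88, 3); each row r = 88*s + 3*t:
r=88, s=1, t=0
r=3, s=0, t=1
q=29: r=1, s=1, t=-29   [88*(1) + 3*(-29) = 1]
q=3: r=0, s=-3, t=88   [88*(-3) + 3*(88) = 0]
GCD = 1 with t = -29, so 3*(-29) ≡ 1 (mod 88)
Inverse = -29 mod 88 = 59
Check: 3 * 59 = 177 ≡ 1 (mod 88)

3^(-1) ≡ 59 (mod 88)


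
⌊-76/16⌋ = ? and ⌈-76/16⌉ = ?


-76/16 = -4.7500
floor = -5
ceil = -4

floor = -5, ceil = -4


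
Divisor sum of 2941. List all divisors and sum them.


Divisors of 2941: 1, 17, 173, 2941
Sum = 1 + 17 + 173 + 2941 = 3132

σ(2941) = 3132


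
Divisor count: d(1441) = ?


1441 = 11^1 × 131^1
d(1441) = (1+1) × (1+1) = 4

4 divisors


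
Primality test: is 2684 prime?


2684 / 2 = 1342 (exact division)
2684 is NOT prime.

No, 2684 is not prime


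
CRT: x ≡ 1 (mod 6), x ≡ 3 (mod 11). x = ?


M = 6*11 = 66
M1 = M/6 = 11, M2 = M/11 = 6
M1^(-1) mod 6 = 5, M2^(-1) mod 11 = 2
x = 1*11*5 + 3*6*2 = 91
91 mod 66 = 25
Check: 25 mod 6 = 1 ✓, 25 mod 11 = 3 ✓

x ≡ 25 (mod 66)


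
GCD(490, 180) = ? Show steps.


490 = 2 * 180 + 130
180 = 1 * 130 + 50
130 = 2 * 50 + 30
50 = 1 * 30 + 20
30 = 1 * 20 + 10
20 = 2 * 10 + 0
GCD = 10


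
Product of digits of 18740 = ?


1 × 8 × 7 × 4 × 0 = 0


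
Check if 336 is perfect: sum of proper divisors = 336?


Proper divisors of 336: 1, 2, 3, 4, 6, 7, 8, 12, 14, 16, 21, 24, 28, 42, 48, 56, 84, 112, 168
Sum = 1 + 2 + 3 + 4 + 6 + 7 + 8 + 12 + 14 + 16 + 21 + 24 + 28 + 42 + 48 + 56 + 84 + 112 + 168 = 656

No, 336 is not perfect (656 ≠ 336)


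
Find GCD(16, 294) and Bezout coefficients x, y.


Tabular extended Euclidean (each row: r = 16*s + 294*t):
r=16, s=1, t=0
r=294, s=0, t=1
q=0: r=16, s=1, t=0   [16*(1) + 294*(0) = 16]
q=18: r=6, s=-18, t=1   [16*(-18) + 294*(1) = 6]
q=2: r=4, s=37, t=-2   [16*(37) + 294*(-2) = 4]
q=1: r=2, s=-55, t=3   [16*(-55) + 294*(3) = 2]
q=2: r=0, s=147, t=-8   [16*(147) + 294*(-8) = 0]
GCD = 2; from the row with r=2: x=-55, y=3
Check: 16*(-55) + 294*(3) = -880 + 882 = 2

GCD = 2, x = -55, y = 3


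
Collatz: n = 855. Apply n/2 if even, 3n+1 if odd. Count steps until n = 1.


855 → 2566 → 1283 → 3850 → 1925 → 5776 → 2888 → 1444 → 722 → 361 → 1084 → 542 → 271 → 814 → 407 → 1222 → 611 → 1834 → 917 → 2752 → 1376 → 688 → 344 → 172 → 86 → 43 → 130 → 65 → 196 → 98 → 49 → 148 → 74 → 37 → 112 → 56 → 28 → 14 → 7 → 22 → 11 → 34 → 17 → 52 → 26 → 13 → 40 → 20 → 10 → 5 → 16 → 8 → 4 → 2 → 1
Total steps = 54

54 steps


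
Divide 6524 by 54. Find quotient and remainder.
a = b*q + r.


6524 = 54 * 120 + 44
Check: 6480 + 44 = 6524

q = 120, r = 44


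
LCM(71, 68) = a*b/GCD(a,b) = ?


GCD(71, 68) = 1
LCM = 71*68/1 = 4828/1 = 4828

LCM = 4828


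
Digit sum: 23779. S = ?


2 + 3 + 7 + 7 + 9 = 28


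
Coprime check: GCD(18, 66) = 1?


Euclidean algorithm:
66 = 3 * 18 + 12
18 = 1 * 12 + 6
12 = 2 * 6 + 0
GCD(18, 66) = 6

No, not coprime (GCD = 6)


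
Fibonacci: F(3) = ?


Sequence: 1, 1, 2
F(3) = 2


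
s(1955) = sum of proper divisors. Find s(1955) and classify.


Proper divisors: 1, 5, 17, 23, 85, 115, 391
Sum = 1 + 5 + 17 + 23 + 85 + 115 + 391 = 637
637 < 1955 → deficient

s(1955) = 637 (deficient)


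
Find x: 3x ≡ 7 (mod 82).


GCD(3, 82) = 1, unique solution
a^(-1) mod 82 = 55
x = 55 * 7 mod 82 = 57

x ≡ 57 (mod 82)


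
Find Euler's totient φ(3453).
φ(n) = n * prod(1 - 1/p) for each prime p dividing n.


3453 = 3 × 1151
Prime factors: 3, 1151
φ(3453) = 3453 × (1-1/3) × (1-1/1151)
= 3453 × 2/3 × 1150/1151 = 2300

φ(3453) = 2300


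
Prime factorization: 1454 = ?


1454 / 2 = 727
727 / 727 = 1
1454 = 2 × 727


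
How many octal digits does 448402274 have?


448402274 in base 8 = 3256411542
Number of digits = 10

10 digits (base 8)


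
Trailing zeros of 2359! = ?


floor(2359/5) = 471
floor(2359/25) = 94
floor(2359/125) = 18
floor(2359/625) = 3
Total = 586

586 trailing zeros


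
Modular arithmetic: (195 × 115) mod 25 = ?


195 × 115 = 22425
22425 mod 25 = 0


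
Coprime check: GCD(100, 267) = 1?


Euclidean algorithm:
267 = 2 * 100 + 67
100 = 1 * 67 + 33
67 = 2 * 33 + 1
33 = 33 * 1 + 0
GCD(100, 267) = 1

Yes, coprime (GCD = 1)


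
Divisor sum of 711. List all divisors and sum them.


Divisors of 711: 1, 3, 9, 79, 237, 711
Sum = 1 + 3 + 9 + 79 + 237 + 711 = 1040

σ(711) = 1040


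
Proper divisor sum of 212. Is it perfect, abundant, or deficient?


Proper divisors: 1, 2, 4, 53, 106
Sum = 1 + 2 + 4 + 53 + 106 = 166
166 < 212 → deficient

s(212) = 166 (deficient)


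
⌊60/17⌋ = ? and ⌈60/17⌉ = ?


60/17 = 3.5294
floor = 3
ceil = 4

floor = 3, ceil = 4


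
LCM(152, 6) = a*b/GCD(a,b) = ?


GCD(152, 6) = 2
LCM = 152*6/2 = 912/2 = 456

LCM = 456


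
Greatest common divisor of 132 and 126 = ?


132 = 1 * 126 + 6
126 = 21 * 6 + 0
GCD = 6


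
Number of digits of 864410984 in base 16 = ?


864410984 in base 16 = 3385DD68
Number of digits = 8

8 digits (base 16)


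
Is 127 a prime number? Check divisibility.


Check divisors up to sqrt(127) = 11.2694
No divisors found.
127 is prime.

Yes, 127 is prime


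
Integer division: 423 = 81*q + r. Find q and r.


423 = 81 * 5 + 18
Check: 405 + 18 = 423

q = 5, r = 18


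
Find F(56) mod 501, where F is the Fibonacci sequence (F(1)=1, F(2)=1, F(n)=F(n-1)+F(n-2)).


F(k) mod 501 for k=1..56:
1, 1, 2, 3, 5, 8, 13, 21, 34, 55, 89, 144, 233, 377, 109, 486, 94, 79, 173, 252, 425, 176, 100, 276, 376, 151, 26, 177, 203, 380, 82, 462, 43, 4, 47, 51, 98, 149, 247, 396, 142, 37, 179, 216, 395, 110, 4, 114, 118, 232, 350, 81, 431, 11, 442, 453
F(56) mod 501 = 453


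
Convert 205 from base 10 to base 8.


205 (base 10) = 205 (decimal)
205 (decimal) = 315 (base 8)


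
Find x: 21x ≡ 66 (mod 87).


GCD(21, 87) = 3 divides 66
Divide: 7x ≡ 22 (mod 29)
x ≡ 28 (mod 29)


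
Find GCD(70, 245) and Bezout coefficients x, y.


Tabular extended Euclidean (each row: r = 70*s + 245*t):
r=70, s=1, t=0
r=245, s=0, t=1
q=0: r=70, s=1, t=0   [70*(1) + 245*(0) = 70]
q=3: r=35, s=-3, t=1   [70*(-3) + 245*(1) = 35]
q=2: r=0, s=7, t=-2   [70*(7) + 245*(-2) = 0]
GCD = 35; from the row with r=35: x=-3, y=1
Check: 70*(-3) + 245*(1) = -210 + 245 = 35

GCD = 35, x = -3, y = 1


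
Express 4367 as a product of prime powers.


4367 / 11 = 397
397 / 397 = 1
4367 = 11 × 397


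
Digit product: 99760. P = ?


9 × 9 × 7 × 6 × 0 = 0


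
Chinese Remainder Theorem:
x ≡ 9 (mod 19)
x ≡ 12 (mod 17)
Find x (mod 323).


M = 19*17 = 323
M1 = M/19 = 17, M2 = M/17 = 19
M1^(-1) mod 19 = 9, M2^(-1) mod 17 = 9
x = 9*17*9 + 12*19*9 = 3429
3429 mod 323 = 199
Check: 199 mod 19 = 9 ✓, 199 mod 17 = 12 ✓

x ≡ 199 (mod 323)


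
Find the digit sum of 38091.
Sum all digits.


3 + 8 + 0 + 9 + 1 = 21


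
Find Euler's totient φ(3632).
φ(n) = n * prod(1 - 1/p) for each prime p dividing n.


3632 = 2^4 × 227
Prime factors: 2, 227
φ(3632) = 3632 × (1-1/2) × (1-1/227)
= 3632 × 1/2 × 226/227 = 1808

φ(3632) = 1808


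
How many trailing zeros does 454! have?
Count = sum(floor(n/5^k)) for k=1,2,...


floor(454/5) = 90
floor(454/25) = 18
floor(454/125) = 3
Total = 111

111 trailing zeros


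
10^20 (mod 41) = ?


10^1 mod 41 = 10
10^2 mod 41 = 18
10^3 mod 41 = 16
10^4 mod 41 = 37
10^5 mod 41 = 1
10^6 mod 41 = 10
10^7 mod 41 = 18
10^8 mod 41 = 16
10^9 mod 41 = 37
10^10 mod 41 = 1
10^11 mod 41 = 10
10^12 mod 41 = 18
10^13 mod 41 = 16
10^14 mod 41 = 37
10^15 mod 41 = 1
10^16 mod 41 = 10
10^17 mod 41 = 18
10^18 mod 41 = 16
10^19 mod 41 = 37
10^20 mod 41 = 1


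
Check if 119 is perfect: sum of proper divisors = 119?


Proper divisors of 119: 1, 7, 17
Sum = 1 + 7 + 17 = 25

No, 119 is not perfect (25 ≠ 119)


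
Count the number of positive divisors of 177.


177 = 3^1 × 59^1
d(177) = (1+1) × (1+1) = 4

4 divisors


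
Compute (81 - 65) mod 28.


81 - 65 = 16
16 mod 28 = 16


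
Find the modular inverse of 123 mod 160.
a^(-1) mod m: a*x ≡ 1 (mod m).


Use the extended Euclidean algorithm on (160, 123); each row r = 160*s + 123*t:
r=160, s=1, t=0
r=123, s=0, t=1
q=1: r=37, s=1, t=-1   [160*(1) + 123*(-1) = 37]
q=3: r=12, s=-3, t=4   [160*(-3) + 123*(4) = 12]
q=3: r=1, s=10, t=-13   [160*(10) + 123*(-13) = 1]
q=12: r=0, s=-123, t=160   [160*(-123) + 123*(160) = 0]
GCD = 1 with t = -13, so 123*(-13) ≡ 1 (mod 160)
Inverse = -13 mod 160 = 147
Check: 123 * 147 = 18081 ≡ 1 (mod 160)

123^(-1) ≡ 147 (mod 160)


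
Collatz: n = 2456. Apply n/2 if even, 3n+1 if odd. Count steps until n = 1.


2456 → 1228 → 614 → 307 → 922 → 461 → 1384 → 692 → 346 → 173 → 520 → 260 → 130 → 65 → 196 → 98 → 49 → 148 → 74 → 37 → 112 → 56 → 28 → 14 → 7 → 22 → 11 → 34 → 17 → 52 → 26 → 13 → 40 → 20 → 10 → 5 → 16 → 8 → 4 → 2 → 1
Total steps = 40

40 steps


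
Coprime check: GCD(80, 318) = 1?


Euclidean algorithm:
318 = 3 * 80 + 78
80 = 1 * 78 + 2
78 = 39 * 2 + 0
GCD(80, 318) = 2

No, not coprime (GCD = 2)


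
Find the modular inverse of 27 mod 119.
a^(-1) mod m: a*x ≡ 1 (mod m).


Use the extended Euclidean algorithm on (119, 27); each row r = 119*s + 27*t:
r=119, s=1, t=0
r=27, s=0, t=1
q=4: r=11, s=1, t=-4   [119*(1) + 27*(-4) = 11]
q=2: r=5, s=-2, t=9   [119*(-2) + 27*(9) = 5]
q=2: r=1, s=5, t=-22   [119*(5) + 27*(-22) = 1]
q=5: r=0, s=-27, t=119   [119*(-27) + 27*(119) = 0]
GCD = 1 with t = -22, so 27*(-22) ≡ 1 (mod 119)
Inverse = -22 mod 119 = 97
Check: 27 * 97 = 2619 ≡ 1 (mod 119)

27^(-1) ≡ 97 (mod 119)


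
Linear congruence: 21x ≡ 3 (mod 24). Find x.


GCD(21, 24) = 3 divides 3
Divide: 7x ≡ 1 (mod 8)
x ≡ 7 (mod 8)


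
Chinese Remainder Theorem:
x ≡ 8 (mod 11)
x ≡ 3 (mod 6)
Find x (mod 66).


M = 11*6 = 66
M1 = M/11 = 6, M2 = M/6 = 11
M1^(-1) mod 11 = 2, M2^(-1) mod 6 = 5
x = 8*6*2 + 3*11*5 = 261
261 mod 66 = 63
Check: 63 mod 11 = 8 ✓, 63 mod 6 = 3 ✓

x ≡ 63 (mod 66)


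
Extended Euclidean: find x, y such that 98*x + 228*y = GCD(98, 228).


Tabular extended Euclidean (each row: r = 98*s + 228*t):
r=98, s=1, t=0
r=228, s=0, t=1
q=0: r=98, s=1, t=0   [98*(1) + 228*(0) = 98]
q=2: r=32, s=-2, t=1   [98*(-2) + 228*(1) = 32]
q=3: r=2, s=7, t=-3   [98*(7) + 228*(-3) = 2]
q=16: r=0, s=-114, t=49   [98*(-114) + 228*(49) = 0]
GCD = 2; from the row with r=2: x=7, y=-3
Check: 98*(7) + 228*(-3) = 686 - 684 = 2

GCD = 2, x = 7, y = -3


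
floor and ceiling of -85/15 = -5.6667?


-85/15 = -5.6667
floor = -6
ceil = -5

floor = -6, ceil = -5


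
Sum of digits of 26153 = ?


2 + 6 + 1 + 5 + 3 = 17


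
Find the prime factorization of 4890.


4890 / 2 = 2445
2445 / 3 = 815
815 / 5 = 163
163 / 163 = 1
4890 = 2 × 3 × 5 × 163


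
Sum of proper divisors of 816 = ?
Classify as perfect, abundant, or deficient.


Proper divisors: 1, 2, 3, 4, 6, 8, 12, 16, 17, 24, 34, 48, 51, 68, 102, 136, 204, 272, 408
Sum = 1 + 2 + 3 + 4 + 6 + 8 + 12 + 16 + 17 + 24 + 34 + 48 + 51 + 68 + 102 + 136 + 204 + 272 + 408 = 1416
1416 > 816 → abundant

s(816) = 1416 (abundant)


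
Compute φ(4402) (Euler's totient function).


4402 = 2 × 31 × 71
Prime factors: 2, 31, 71
φ(4402) = 4402 × (1-1/2) × (1-1/31) × (1-1/71)
= 4402 × 1/2 × 30/31 × 70/71 = 2100

φ(4402) = 2100


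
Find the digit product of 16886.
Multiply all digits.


1 × 6 × 8 × 8 × 6 = 2304


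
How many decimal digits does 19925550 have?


19925550 has 8 digits in base 10
floor(log10(19925550)) + 1 = floor(7.2994) + 1 = 8

8 digits (base 10)


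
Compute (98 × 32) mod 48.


98 × 32 = 3136
3136 mod 48 = 16


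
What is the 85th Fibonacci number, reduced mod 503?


F(k) mod 503 for k=1..85:
1, 1, 2, 3, 5, 8, 13, 21, 34, 55, 89, 144, 233, 377, 107, 484, 88, 69, 157, 226, 383, 106, 489, 92, 78, 170, 248, 418, 163, 78, 241, 319, 57, 376, 433, 306, 236, 39, 275, 314, 86, 400, 486, 383, 366, 246, 109, 355, 464, 316, 277, 90, 367, 457, 321, 275, 93, 368, 461, 326, 284, 107, 391, 498, 386, 381, 264, 142, 406, 45, 451, 496, 444, 437, 378, 312, 187, 499, 183, 179, 362, 38, 400, 438, 335
F(85) mod 503 = 335


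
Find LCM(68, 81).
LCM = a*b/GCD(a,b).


GCD(68, 81) = 1
LCM = 68*81/1 = 5508/1 = 5508

LCM = 5508


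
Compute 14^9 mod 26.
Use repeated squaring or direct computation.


14^1 mod 26 = 14
14^2 mod 26 = 14
14^3 mod 26 = 14
14^4 mod 26 = 14
14^5 mod 26 = 14
14^6 mod 26 = 14
14^7 mod 26 = 14
14^8 mod 26 = 14
14^9 mod 26 = 14


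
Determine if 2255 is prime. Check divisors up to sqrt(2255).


2255 / 5 = 451 (exact division)
2255 is NOT prime.

No, 2255 is not prime


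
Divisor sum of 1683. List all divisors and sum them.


Divisors of 1683: 1, 3, 9, 11, 17, 33, 51, 99, 153, 187, 561, 1683
Sum = 1 + 3 + 9 + 11 + 17 + 33 + 51 + 99 + 153 + 187 + 561 + 1683 = 2808

σ(1683) = 2808


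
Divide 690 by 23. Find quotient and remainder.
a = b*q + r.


690 = 23 * 30 + 0
Check: 690 + 0 = 690

q = 30, r = 0


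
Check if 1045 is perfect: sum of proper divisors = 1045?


Proper divisors of 1045: 1, 5, 11, 19, 55, 95, 209
Sum = 1 + 5 + 11 + 19 + 55 + 95 + 209 = 395

No, 1045 is not perfect (395 ≠ 1045)


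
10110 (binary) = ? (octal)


10110 (base 2) = 22 (decimal)
22 (decimal) = 26 (base 8)


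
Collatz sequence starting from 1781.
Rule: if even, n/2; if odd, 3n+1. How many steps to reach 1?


1781 → 5344 → 2672 → 1336 → 668 → 334 → 167 → 502 → 251 → 754 → 377 → 1132 → 566 → 283 → 850 → 425 → 1276 → 638 → 319 → 958 → 479 → 1438 → 719 → 2158 → 1079 → 3238 → 1619 → 4858 → 2429 → 7288 → 3644 → 1822 → 911 → 2734 → 1367 → 4102 → 2051 → 6154 → 3077 → 9232 → 4616 → 2308 → 1154 → 577 → 1732 → 866 → 433 → 1300 → 650 → 325 → 976 → 488 → 244 → 122 → 61 → 184 → 92 → 46 → 23 → 70 → 35 → 106 → 53 → 160 → 80 → 40 → 20 → 10 → 5 → 16 → 8 → 4 → 2 → 1
Total steps = 73

73 steps


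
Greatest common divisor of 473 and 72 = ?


473 = 6 * 72 + 41
72 = 1 * 41 + 31
41 = 1 * 31 + 10
31 = 3 * 10 + 1
10 = 10 * 1 + 0
GCD = 1


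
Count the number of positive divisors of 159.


159 = 3^1 × 53^1
d(159) = (1+1) × (1+1) = 4

4 divisors


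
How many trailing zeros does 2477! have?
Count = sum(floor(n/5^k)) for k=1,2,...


floor(2477/5) = 495
floor(2477/25) = 99
floor(2477/125) = 19
floor(2477/625) = 3
Total = 616

616 trailing zeros


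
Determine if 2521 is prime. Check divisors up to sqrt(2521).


Check divisors up to sqrt(2521) = 50.2096
No divisors found.
2521 is prime.

Yes, 2521 is prime


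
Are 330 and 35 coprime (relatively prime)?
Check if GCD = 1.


Euclidean algorithm:
330 = 9 * 35 + 15
35 = 2 * 15 + 5
15 = 3 * 5 + 0
GCD(330, 35) = 5

No, not coprime (GCD = 5)


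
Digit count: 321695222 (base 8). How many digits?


321695222 in base 8 = 2313126766
Number of digits = 10

10 digits (base 8)


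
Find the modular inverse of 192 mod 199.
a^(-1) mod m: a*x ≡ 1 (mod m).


Use the extended Euclidean algorithm on (199, 192); each row r = 199*s + 192*t:
r=199, s=1, t=0
r=192, s=0, t=1
q=1: r=7, s=1, t=-1   [199*(1) + 192*(-1) = 7]
q=27: r=3, s=-27, t=28   [199*(-27) + 192*(28) = 3]
q=2: r=1, s=55, t=-57   [199*(55) + 192*(-57) = 1]
q=3: r=0, s=-192, t=199   [199*(-192) + 192*(199) = 0]
GCD = 1 with t = -57, so 192*(-57) ≡ 1 (mod 199)
Inverse = -57 mod 199 = 142
Check: 192 * 142 = 27264 ≡ 1 (mod 199)

192^(-1) ≡ 142 (mod 199)


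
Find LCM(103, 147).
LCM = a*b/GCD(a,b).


GCD(103, 147) = 1
LCM = 103*147/1 = 15141/1 = 15141

LCM = 15141


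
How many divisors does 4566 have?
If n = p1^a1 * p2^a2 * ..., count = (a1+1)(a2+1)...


4566 = 2^1 × 3^1 × 761^1
d(4566) = (1+1) × (1+1) × (1+1) = 8

8 divisors


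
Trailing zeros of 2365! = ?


floor(2365/5) = 473
floor(2365/25) = 94
floor(2365/125) = 18
floor(2365/625) = 3
Total = 588

588 trailing zeros


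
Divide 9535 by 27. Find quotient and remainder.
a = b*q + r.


9535 = 27 * 353 + 4
Check: 9531 + 4 = 9535

q = 353, r = 4


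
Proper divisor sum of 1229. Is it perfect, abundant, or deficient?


Proper divisors: 1
Sum = 1 = 1
1 < 1229 → deficient

s(1229) = 1 (deficient)


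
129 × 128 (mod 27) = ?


129 × 128 = 16512
16512 mod 27 = 15


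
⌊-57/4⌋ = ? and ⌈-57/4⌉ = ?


-57/4 = -14.2500
floor = -15
ceil = -14

floor = -15, ceil = -14


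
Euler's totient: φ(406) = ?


406 = 2 × 7 × 29
Prime factors: 2, 7, 29
φ(406) = 406 × (1-1/2) × (1-1/7) × (1-1/29)
= 406 × 1/2 × 6/7 × 28/29 = 168

φ(406) = 168


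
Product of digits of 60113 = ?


6 × 0 × 1 × 1 × 3 = 0


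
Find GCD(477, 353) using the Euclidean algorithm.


477 = 1 * 353 + 124
353 = 2 * 124 + 105
124 = 1 * 105 + 19
105 = 5 * 19 + 10
19 = 1 * 10 + 9
10 = 1 * 9 + 1
9 = 9 * 1 + 0
GCD = 1


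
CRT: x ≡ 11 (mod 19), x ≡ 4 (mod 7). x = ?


M = 19*7 = 133
M1 = M/19 = 7, M2 = M/7 = 19
M1^(-1) mod 19 = 11, M2^(-1) mod 7 = 3
x = 11*7*11 + 4*19*3 = 1075
1075 mod 133 = 11
Check: 11 mod 19 = 11 ✓, 11 mod 7 = 4 ✓

x ≡ 11 (mod 133)


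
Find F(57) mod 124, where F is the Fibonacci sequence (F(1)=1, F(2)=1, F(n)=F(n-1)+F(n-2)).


F(k) mod 124 for k=1..57:
1, 1, 2, 3, 5, 8, 13, 21, 34, 55, 89, 20, 109, 5, 114, 119, 109, 104, 89, 69, 34, 103, 13, 116, 5, 121, 2, 123, 1, 0, 1, 1, 2, 3, 5, 8, 13, 21, 34, 55, 89, 20, 109, 5, 114, 119, 109, 104, 89, 69, 34, 103, 13, 116, 5, 121, 2
F(57) mod 124 = 2


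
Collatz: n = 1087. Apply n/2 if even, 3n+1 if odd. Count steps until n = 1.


1087 → 3262 → 1631 → 4894 → 2447 → 7342 → 3671 → 11014 → 5507 → 16522 → 8261 → 24784 → 12392 → 6196 → 3098 → 1549 → 4648 → 2324 → 1162 → 581 → 1744 → 872 → 436 → 218 → 109 → 328 → 164 → 82 → 41 → 124 → 62 → 31 → 94 → 47 → 142 → 71 → 214 → 107 → 322 → 161 → 484 → 242 → 121 → 364 → 182 → 91 → 274 → 137 → 412 → 206 → 103 → 310 → 155 → 466 → 233 → 700 → 350 → 175 → 526 → 263 → 790 → 395 → 1186 → 593 → 1780 → 890 → 445 → 1336 → 668 → 334 → 167 → 502 → 251 → 754 → 377 → 1132 → 566 → 283 → 850 → 425 → 1276 → 638 → 319 → 958 → 479 → 1438 → 719 → 2158 → 1079 → 3238 → 1619 → 4858 → 2429 → 7288 → 3644 → 1822 → 911 → 2734 → 1367 → 4102 → 2051 → 6154 → 3077 → 9232 → 4616 → 2308 → 1154 → 577 → 1732 → 866 → 433 → 1300 → 650 → 325 → 976 → 488 → 244 → 122 → 61 → 184 → 92 → 46 → 23 → 70 → 35 → 106 → 53 → 160 → 80 → 40 → 20 → 10 → 5 → 16 → 8 → 4 → 2 → 1
Total steps = 137

137 steps


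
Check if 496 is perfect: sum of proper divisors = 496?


Proper divisors of 496: 1, 2, 4, 8, 16, 31, 62, 124, 248
Sum = 1 + 2 + 4 + 8 + 16 + 31 + 62 + 124 + 248 = 496

Yes, 496 is perfect (496 = 496)


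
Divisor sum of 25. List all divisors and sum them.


Divisors of 25: 1, 5, 25
Sum = 1 + 5 + 25 = 31

σ(25) = 31


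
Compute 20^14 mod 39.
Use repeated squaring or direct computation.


20^1 mod 39 = 20
20^2 mod 39 = 10
20^3 mod 39 = 5
20^4 mod 39 = 22
20^5 mod 39 = 11
20^6 mod 39 = 25
20^7 mod 39 = 32
20^8 mod 39 = 16
20^9 mod 39 = 8
20^10 mod 39 = 4
20^11 mod 39 = 2
20^12 mod 39 = 1
20^13 mod 39 = 20
20^14 mod 39 = 10


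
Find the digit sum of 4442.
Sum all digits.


4 + 4 + 4 + 2 = 14


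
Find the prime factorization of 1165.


1165 / 5 = 233
233 / 233 = 1
1165 = 5 × 233


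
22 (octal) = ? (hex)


22 (base 8) = 18 (decimal)
18 (decimal) = 12 (base 16)


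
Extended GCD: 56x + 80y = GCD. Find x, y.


Tabular extended Euclidean (each row: r = 56*s + 80*t):
r=56, s=1, t=0
r=80, s=0, t=1
q=0: r=56, s=1, t=0   [56*(1) + 80*(0) = 56]
q=1: r=24, s=-1, t=1   [56*(-1) + 80*(1) = 24]
q=2: r=8, s=3, t=-2   [56*(3) + 80*(-2) = 8]
q=3: r=0, s=-10, t=7   [56*(-10) + 80*(7) = 0]
GCD = 8; from the row with r=8: x=3, y=-2
Check: 56*(3) + 80*(-2) = 168 - 160 = 8

GCD = 8, x = 3, y = -2


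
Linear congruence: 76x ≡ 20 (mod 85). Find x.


GCD(76, 85) = 1, unique solution
a^(-1) mod 85 = 66
x = 66 * 20 mod 85 = 45

x ≡ 45 (mod 85)


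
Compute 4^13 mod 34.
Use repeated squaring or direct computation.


4^1 mod 34 = 4
4^2 mod 34 = 16
4^3 mod 34 = 30
4^4 mod 34 = 18
4^5 mod 34 = 4
4^6 mod 34 = 16
4^7 mod 34 = 30
4^8 mod 34 = 18
4^9 mod 34 = 4
4^10 mod 34 = 16
4^11 mod 34 = 30
4^12 mod 34 = 18
4^13 mod 34 = 4


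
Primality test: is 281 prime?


Check divisors up to sqrt(281) = 16.7631
No divisors found.
281 is prime.

Yes, 281 is prime


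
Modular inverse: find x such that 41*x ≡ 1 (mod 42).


Use the extended Euclidean algorithm on (42, 41); each row r = 42*s + 41*t:
r=42, s=1, t=0
r=41, s=0, t=1
q=1: r=1, s=1, t=-1   [42*(1) + 41*(-1) = 1]
q=41: r=0, s=-41, t=42   [42*(-41) + 41*(42) = 0]
GCD = 1 with t = -1, so 41*(-1) ≡ 1 (mod 42)
Inverse = -1 mod 42 = 41
Check: 41 * 41 = 1681 ≡ 1 (mod 42)

41^(-1) ≡ 41 (mod 42)


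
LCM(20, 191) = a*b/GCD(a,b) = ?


GCD(20, 191) = 1
LCM = 20*191/1 = 3820/1 = 3820

LCM = 3820


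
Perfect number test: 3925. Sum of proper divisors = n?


Proper divisors of 3925: 1, 5, 25, 157, 785
Sum = 1 + 5 + 25 + 157 + 785 = 973

No, 3925 is not perfect (973 ≠ 3925)


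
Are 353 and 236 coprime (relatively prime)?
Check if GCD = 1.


Euclidean algorithm:
353 = 1 * 236 + 117
236 = 2 * 117 + 2
117 = 58 * 2 + 1
2 = 2 * 1 + 0
GCD(353, 236) = 1

Yes, coprime (GCD = 1)


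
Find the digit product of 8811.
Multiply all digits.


8 × 8 × 1 × 1 = 64


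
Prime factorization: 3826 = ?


3826 / 2 = 1913
1913 / 1913 = 1
3826 = 2 × 1913


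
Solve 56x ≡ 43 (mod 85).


GCD(56, 85) = 1, unique solution
a^(-1) mod 85 = 41
x = 41 * 43 mod 85 = 63

x ≡ 63 (mod 85)


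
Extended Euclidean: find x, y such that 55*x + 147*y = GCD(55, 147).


Tabular extended Euclidean (each row: r = 55*s + 147*t):
r=55, s=1, t=0
r=147, s=0, t=1
q=0: r=55, s=1, t=0   [55*(1) + 147*(0) = 55]
q=2: r=37, s=-2, t=1   [55*(-2) + 147*(1) = 37]
q=1: r=18, s=3, t=-1   [55*(3) + 147*(-1) = 18]
q=2: r=1, s=-8, t=3   [55*(-8) + 147*(3) = 1]
q=18: r=0, s=147, t=-55   [55*(147) + 147*(-55) = 0]
GCD = 1; from the row with r=1: x=-8, y=3
Check: 55*(-8) + 147*(3) = -440 + 441 = 1

GCD = 1, x = -8, y = 3


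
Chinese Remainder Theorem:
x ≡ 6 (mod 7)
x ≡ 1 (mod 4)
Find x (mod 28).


M = 7*4 = 28
M1 = M/7 = 4, M2 = M/4 = 7
M1^(-1) mod 7 = 2, M2^(-1) mod 4 = 3
x = 6*4*2 + 1*7*3 = 69
69 mod 28 = 13
Check: 13 mod 7 = 6 ✓, 13 mod 4 = 1 ✓

x ≡ 13 (mod 28)


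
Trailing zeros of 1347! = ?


floor(1347/5) = 269
floor(1347/25) = 53
floor(1347/125) = 10
floor(1347/625) = 2
Total = 334

334 trailing zeros


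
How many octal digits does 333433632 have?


333433632 in base 8 = 2367745440
Number of digits = 10

10 digits (base 8)


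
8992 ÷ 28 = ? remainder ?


8992 = 28 * 321 + 4
Check: 8988 + 4 = 8992

q = 321, r = 4


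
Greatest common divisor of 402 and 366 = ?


402 = 1 * 366 + 36
366 = 10 * 36 + 6
36 = 6 * 6 + 0
GCD = 6


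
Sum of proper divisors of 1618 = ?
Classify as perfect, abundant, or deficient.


Proper divisors: 1, 2, 809
Sum = 1 + 2 + 809 = 812
812 < 1618 → deficient

s(1618) = 812 (deficient)


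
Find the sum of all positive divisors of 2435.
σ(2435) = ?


Divisors of 2435: 1, 5, 487, 2435
Sum = 1 + 5 + 487 + 2435 = 2928

σ(2435) = 2928


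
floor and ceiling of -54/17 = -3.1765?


-54/17 = -3.1765
floor = -4
ceil = -3

floor = -4, ceil = -3


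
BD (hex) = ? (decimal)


BD (base 16) = 189 (decimal)
189 (decimal) = 189 (base 10)


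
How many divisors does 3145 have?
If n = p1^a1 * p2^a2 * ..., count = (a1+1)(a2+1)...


3145 = 5^1 × 17^1 × 37^1
d(3145) = (1+1) × (1+1) × (1+1) = 8

8 divisors


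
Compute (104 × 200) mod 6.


104 × 200 = 20800
20800 mod 6 = 4


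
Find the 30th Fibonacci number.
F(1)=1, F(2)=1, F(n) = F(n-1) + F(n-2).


Sequence: 1, 1, 2, 3, 5, 8, 13, 21, 34, 55, 89, 144, 233, 377, 610, 987, 1597, 2584, 4181, 6765, 10946, 17711, 28657, 46368, 75025, 121393, 196418, 317811, 514229, 832040
F(30) = 832040


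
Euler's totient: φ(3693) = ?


3693 = 3 × 1231
Prime factors: 3, 1231
φ(3693) = 3693 × (1-1/3) × (1-1/1231)
= 3693 × 2/3 × 1230/1231 = 2460

φ(3693) = 2460


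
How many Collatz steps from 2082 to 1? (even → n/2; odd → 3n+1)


2082 → 1041 → 3124 → 1562 → 781 → 2344 → 1172 → 586 → 293 → 880 → 440 → 220 → 110 → 55 → 166 → 83 → 250 → 125 → 376 → 188 → 94 → 47 → 142 → 71 → 214 → 107 → 322 → 161 → 484 → 242 → 121 → 364 → 182 → 91 → 274 → 137 → 412 → 206 → 103 → 310 → 155 → 466 → 233 → 700 → 350 → 175 → 526 → 263 → 790 → 395 → 1186 → 593 → 1780 → 890 → 445 → 1336 → 668 → 334 → 167 → 502 → 251 → 754 → 377 → 1132 → 566 → 283 → 850 → 425 → 1276 → 638 → 319 → 958 → 479 → 1438 → 719 → 2158 → 1079 → 3238 → 1619 → 4858 → 2429 → 7288 → 3644 → 1822 → 911 → 2734 → 1367 → 4102 → 2051 → 6154 → 3077 → 9232 → 4616 → 2308 → 1154 → 577 → 1732 → 866 → 433 → 1300 → 650 → 325 → 976 → 488 → 244 → 122 → 61 → 184 → 92 → 46 → 23 → 70 → 35 → 106 → 53 → 160 → 80 → 40 → 20 → 10 → 5 → 16 → 8 → 4 → 2 → 1
Total steps = 125

125 steps
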